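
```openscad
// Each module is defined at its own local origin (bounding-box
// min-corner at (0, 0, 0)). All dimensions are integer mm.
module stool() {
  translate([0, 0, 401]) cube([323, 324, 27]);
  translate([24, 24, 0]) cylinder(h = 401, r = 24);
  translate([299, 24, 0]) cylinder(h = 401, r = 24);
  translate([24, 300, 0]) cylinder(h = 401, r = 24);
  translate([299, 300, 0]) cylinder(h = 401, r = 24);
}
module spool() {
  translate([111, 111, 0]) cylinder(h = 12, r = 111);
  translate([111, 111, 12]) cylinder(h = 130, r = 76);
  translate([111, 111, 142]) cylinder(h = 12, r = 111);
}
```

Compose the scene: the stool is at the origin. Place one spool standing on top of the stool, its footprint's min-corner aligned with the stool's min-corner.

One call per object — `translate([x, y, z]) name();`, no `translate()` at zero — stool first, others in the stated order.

stool();
translate([0, 0, 428]) spool();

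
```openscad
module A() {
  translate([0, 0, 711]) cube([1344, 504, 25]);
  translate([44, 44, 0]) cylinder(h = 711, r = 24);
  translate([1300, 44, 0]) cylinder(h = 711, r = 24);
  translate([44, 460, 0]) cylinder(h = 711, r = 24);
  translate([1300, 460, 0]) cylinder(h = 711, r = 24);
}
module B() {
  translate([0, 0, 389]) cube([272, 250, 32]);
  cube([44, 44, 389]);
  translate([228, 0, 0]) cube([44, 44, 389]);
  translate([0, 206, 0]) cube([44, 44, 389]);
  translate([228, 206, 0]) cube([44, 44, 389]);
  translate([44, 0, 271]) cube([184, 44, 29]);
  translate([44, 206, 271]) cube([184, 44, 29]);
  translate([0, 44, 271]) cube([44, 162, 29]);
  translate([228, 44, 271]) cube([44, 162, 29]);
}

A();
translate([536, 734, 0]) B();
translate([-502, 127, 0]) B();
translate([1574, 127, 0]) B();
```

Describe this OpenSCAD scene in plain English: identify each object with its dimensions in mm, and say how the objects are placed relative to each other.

A is a table with a 1344×504 mm rectangular top, 25 mm thick, top surface at z = 736 mm, supported by four round legs of 48 mm diameter, each leg's bounding box inset 20 mm from the nearest pair of top edges, running from the floor.

B is a simple wooden stool: a rectangular seat 272 mm (x) by 250 mm (y), 32 mm thick, top face at z = 421 mm, on four square legs, each 44×44 mm in cross-section. The legs rest on z = 0, each flush with a corner of the seat. Four stretchers, 44 mm wide and 29 mm tall, connect adjacent legs with their undersides at z = 271 mm, each running between the inner faces of the legs it joins and aligned with the legs' outer faces on the other axis.

Three stools sit around the table at the +y, −x, +x sides.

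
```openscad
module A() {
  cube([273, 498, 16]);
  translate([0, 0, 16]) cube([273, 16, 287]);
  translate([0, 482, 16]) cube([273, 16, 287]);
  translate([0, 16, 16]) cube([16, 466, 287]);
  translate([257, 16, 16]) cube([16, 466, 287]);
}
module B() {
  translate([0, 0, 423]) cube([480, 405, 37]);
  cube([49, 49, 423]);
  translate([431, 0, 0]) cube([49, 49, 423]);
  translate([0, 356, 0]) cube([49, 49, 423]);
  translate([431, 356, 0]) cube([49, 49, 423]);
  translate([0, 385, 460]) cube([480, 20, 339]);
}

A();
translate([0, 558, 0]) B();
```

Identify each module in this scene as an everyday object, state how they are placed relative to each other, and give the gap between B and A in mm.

The chair's nearest face is 60 mm from the open box's +y face.

A is an open box. B is a chair. The chair is on the floor beside the open box on its +y side. The gap between the chair and the open box is 60 mm.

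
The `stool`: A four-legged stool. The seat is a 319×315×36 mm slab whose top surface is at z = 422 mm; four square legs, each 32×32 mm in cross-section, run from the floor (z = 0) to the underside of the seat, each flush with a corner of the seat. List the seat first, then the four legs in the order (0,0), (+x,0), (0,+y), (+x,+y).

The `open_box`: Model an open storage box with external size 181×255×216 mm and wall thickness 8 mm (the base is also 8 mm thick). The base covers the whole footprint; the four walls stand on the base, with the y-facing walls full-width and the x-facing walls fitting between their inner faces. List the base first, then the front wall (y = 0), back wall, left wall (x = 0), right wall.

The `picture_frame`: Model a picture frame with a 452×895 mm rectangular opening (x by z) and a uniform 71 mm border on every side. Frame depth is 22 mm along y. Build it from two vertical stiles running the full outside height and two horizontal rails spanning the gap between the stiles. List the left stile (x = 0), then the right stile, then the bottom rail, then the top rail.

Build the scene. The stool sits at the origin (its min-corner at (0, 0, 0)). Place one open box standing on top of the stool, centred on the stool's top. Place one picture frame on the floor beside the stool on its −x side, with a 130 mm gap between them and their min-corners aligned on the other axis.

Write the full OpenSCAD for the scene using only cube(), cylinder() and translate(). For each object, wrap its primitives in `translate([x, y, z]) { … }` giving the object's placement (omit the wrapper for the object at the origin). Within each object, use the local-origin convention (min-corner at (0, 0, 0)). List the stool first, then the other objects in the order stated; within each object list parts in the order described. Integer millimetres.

translate([0, 0, 386]) cube([319, 315, 36]);
cube([32, 32, 386]);
translate([287, 0, 0]) cube([32, 32, 386]);
translate([0, 283, 0]) cube([32, 32, 386]);
translate([287, 283, 0]) cube([32, 32, 386]);
translate([69, 30, 422]) {
  cube([181, 255, 8]);
  translate([0, 0, 8]) cube([181, 8, 208]);
  translate([0, 247, 8]) cube([181, 8, 208]);
  translate([0, 8, 8]) cube([8, 239, 208]);
  translate([173, 8, 8]) cube([8, 239, 208]);
}
translate([-724, 0, 0]) {
  cube([71, 22, 1037]);
  translate([523, 0, 0]) cube([71, 22, 1037]);
  translate([71, 0, 0]) cube([452, 22, 71]);
  translate([71, 0, 966]) cube([452, 22, 71]);
}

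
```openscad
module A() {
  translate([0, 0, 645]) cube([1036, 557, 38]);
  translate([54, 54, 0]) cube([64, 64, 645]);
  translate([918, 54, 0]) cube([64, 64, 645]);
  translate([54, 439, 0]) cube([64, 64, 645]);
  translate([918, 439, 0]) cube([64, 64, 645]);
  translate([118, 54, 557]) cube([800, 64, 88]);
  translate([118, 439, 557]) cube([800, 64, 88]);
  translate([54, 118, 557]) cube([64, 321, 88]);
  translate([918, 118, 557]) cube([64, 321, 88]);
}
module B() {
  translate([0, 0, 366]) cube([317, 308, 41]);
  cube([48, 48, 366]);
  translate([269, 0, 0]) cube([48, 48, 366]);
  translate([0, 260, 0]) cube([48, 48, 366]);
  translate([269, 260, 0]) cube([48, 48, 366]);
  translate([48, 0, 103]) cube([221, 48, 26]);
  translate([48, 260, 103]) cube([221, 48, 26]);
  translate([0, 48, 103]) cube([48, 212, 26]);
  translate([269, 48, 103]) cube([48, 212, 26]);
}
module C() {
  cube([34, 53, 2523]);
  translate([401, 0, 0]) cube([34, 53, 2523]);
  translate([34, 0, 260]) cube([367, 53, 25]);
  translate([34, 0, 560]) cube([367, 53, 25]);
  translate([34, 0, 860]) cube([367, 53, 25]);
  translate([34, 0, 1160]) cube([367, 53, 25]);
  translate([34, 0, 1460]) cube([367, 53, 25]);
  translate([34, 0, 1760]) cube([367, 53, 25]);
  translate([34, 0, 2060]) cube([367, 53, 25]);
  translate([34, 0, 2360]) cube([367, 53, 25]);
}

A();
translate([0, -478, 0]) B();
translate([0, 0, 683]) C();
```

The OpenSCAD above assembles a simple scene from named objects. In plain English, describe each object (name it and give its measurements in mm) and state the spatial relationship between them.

A is a table with a 1036×557 mm rectangular top, 38 mm thick, top surface at z = 683 mm, supported by four 64×64 mm square legs, each inset 54 mm from the nearest pair of top edges, running from the floor. Four apron rails, 64 mm thick and 88 mm tall, run between adjacent legs with their top edges flush with the underside of the top and their outer faces flush with the legs' outer faces.

B is a simple wooden stool: a rectangular seat 317 mm (x) by 308 mm (y), 41 mm thick, top face at z = 407 mm, on four square legs, each 48×48 mm in cross-section. The legs rest on z = 0, each flush with a corner of the seat. Four stretchers, 48 mm wide and 26 mm tall, connect adjacent legs with their undersides at z = 103 mm, each running between the inner faces of the legs it joins and aligned with the legs' outer faces on the other axis.

C is a wooden ladder with two side rails of 34×53 mm section and 2523 mm height, set 435 mm apart overall. Between them run 8 rectangular rungs (53 mm deep, 25 mm thick), front faces flush with the rails' −y face. The bottom of the first rung is 260 mm above the floor and each subsequent rung is 300 mm higher than the one below.

The stool is on the floor beside the table on its −y side. The ladder is on top of the table.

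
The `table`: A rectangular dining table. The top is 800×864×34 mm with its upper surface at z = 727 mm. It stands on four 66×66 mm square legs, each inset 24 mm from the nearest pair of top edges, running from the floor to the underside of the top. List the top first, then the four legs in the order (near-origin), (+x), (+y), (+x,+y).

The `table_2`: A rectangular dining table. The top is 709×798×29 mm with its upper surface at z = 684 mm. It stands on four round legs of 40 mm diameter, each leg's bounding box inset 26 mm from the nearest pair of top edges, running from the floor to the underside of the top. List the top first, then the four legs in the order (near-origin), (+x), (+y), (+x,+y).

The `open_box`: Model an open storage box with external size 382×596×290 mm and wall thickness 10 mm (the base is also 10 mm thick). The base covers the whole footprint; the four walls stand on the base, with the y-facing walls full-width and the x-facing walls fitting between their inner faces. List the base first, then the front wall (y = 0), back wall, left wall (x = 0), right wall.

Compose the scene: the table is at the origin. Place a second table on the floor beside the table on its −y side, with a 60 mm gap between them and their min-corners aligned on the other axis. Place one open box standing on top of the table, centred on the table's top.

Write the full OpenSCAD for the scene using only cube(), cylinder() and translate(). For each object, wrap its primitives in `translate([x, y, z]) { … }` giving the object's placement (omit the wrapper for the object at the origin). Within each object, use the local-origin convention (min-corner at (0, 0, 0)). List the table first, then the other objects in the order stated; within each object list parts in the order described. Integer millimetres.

translate([0, 0, 693]) cube([800, 864, 34]);
translate([24, 24, 0]) cube([66, 66, 693]);
translate([710, 24, 0]) cube([66, 66, 693]);
translate([24, 774, 0]) cube([66, 66, 693]);
translate([710, 774, 0]) cube([66, 66, 693]);
translate([0, -858, 0]) {
  translate([0, 0, 655]) cube([709, 798, 29]);
  translate([46, 46, 0]) cylinder(h = 655, r = 20);
  translate([663, 46, 0]) cylinder(h = 655, r = 20);
  translate([46, 752, 0]) cylinder(h = 655, r = 20);
  translate([663, 752, 0]) cylinder(h = 655, r = 20);
}
translate([209, 134, 727]) {
  cube([382, 596, 10]);
  translate([0, 0, 10]) cube([382, 10, 280]);
  translate([0, 586, 10]) cube([382, 10, 280]);
  translate([0, 10, 10]) cube([10, 576, 280]);
  translate([372, 10, 10]) cube([10, 576, 280]);
}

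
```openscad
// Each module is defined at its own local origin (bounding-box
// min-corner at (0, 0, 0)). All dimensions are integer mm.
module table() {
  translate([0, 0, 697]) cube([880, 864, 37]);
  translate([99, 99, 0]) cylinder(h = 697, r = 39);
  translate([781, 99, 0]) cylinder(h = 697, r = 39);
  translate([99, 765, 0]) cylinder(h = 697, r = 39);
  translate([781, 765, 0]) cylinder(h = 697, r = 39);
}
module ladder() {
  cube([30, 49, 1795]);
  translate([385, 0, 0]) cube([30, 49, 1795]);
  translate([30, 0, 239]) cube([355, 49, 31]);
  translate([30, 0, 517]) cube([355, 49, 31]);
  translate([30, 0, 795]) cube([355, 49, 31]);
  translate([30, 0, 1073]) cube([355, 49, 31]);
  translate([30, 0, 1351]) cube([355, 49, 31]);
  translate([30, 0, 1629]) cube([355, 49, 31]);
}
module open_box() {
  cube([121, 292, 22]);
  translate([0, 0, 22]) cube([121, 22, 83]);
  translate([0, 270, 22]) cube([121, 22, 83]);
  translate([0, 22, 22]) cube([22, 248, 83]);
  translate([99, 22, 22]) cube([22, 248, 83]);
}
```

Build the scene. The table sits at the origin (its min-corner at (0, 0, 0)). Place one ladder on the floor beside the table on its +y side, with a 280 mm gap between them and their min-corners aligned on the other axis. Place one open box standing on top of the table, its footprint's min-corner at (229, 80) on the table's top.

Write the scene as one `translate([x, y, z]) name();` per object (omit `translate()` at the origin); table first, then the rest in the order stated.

table();
translate([0, 1144, 0]) ladder();
translate([229, 80, 734]) open_box();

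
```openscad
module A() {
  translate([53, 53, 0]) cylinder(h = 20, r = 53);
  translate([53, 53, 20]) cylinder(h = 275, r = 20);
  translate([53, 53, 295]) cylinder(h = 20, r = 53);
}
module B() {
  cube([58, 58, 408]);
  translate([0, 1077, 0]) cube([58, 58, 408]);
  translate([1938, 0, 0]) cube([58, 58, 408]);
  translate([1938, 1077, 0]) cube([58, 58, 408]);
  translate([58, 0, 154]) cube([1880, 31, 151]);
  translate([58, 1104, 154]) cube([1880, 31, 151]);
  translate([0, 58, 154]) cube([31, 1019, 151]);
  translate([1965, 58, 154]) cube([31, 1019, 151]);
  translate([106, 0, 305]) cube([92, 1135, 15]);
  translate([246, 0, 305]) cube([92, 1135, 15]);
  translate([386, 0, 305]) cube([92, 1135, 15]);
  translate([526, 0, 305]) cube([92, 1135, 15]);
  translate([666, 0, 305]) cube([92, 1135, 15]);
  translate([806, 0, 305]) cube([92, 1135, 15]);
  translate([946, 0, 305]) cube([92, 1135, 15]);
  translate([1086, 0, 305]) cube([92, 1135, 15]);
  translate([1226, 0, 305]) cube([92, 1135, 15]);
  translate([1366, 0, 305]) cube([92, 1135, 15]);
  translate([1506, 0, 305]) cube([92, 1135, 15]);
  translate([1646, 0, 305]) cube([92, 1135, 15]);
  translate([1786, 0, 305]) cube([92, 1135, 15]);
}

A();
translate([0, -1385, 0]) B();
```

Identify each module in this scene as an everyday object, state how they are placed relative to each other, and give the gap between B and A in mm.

The bed frame's nearest face is 250 mm from the spool's −y face.

A is a spool. B is a bed frame. The bed frame is on the floor beside the spool on its −y side. The gap between the bed frame and the spool is 250 mm.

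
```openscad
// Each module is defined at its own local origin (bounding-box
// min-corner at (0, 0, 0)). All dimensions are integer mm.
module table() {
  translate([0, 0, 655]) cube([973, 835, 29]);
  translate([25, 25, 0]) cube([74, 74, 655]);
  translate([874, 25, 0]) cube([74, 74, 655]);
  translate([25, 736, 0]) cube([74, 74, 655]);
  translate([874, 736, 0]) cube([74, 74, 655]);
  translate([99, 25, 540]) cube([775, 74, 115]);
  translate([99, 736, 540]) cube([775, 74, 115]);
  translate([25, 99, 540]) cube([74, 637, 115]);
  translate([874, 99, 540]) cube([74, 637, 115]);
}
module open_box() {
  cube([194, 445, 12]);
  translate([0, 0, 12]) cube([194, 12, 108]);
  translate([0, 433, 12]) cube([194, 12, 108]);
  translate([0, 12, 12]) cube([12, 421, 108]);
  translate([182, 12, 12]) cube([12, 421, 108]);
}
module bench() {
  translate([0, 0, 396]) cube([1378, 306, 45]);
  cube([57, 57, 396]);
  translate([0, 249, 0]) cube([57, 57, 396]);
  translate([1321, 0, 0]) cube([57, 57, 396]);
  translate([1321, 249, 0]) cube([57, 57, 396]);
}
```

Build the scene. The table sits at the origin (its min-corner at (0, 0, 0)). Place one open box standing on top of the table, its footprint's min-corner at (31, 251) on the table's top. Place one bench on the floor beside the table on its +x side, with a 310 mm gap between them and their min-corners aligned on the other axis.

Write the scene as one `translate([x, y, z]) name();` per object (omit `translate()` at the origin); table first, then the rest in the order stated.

table();
translate([31, 251, 684]) open_box();
translate([1283, 0, 0]) bench();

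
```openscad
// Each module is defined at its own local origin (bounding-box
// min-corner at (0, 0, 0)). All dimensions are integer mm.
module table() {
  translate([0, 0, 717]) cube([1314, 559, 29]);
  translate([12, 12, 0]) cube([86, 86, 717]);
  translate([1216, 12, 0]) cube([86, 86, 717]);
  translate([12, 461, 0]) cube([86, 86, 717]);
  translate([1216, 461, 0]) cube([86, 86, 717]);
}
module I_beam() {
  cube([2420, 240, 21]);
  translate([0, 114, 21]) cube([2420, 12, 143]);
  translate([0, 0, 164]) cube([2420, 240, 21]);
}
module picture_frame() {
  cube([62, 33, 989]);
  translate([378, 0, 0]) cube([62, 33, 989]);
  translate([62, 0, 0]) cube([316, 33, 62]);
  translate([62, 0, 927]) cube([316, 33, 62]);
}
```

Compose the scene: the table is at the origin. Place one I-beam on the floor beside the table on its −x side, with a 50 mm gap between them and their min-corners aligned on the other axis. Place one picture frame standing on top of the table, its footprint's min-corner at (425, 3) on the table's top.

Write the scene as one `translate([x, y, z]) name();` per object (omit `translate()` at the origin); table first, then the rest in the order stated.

table();
translate([-2470, 0, 0]) I_beam();
translate([425, 3, 746]) picture_frame();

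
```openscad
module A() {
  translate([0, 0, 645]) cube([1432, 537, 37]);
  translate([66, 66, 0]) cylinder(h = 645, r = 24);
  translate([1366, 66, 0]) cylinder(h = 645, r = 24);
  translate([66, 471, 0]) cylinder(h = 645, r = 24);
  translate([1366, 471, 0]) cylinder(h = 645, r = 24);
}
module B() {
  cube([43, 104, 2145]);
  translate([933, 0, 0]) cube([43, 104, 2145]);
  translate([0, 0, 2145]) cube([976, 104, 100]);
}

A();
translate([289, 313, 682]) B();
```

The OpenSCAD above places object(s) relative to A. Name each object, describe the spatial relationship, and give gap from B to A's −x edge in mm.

The door frame's min-x is at 289; the table's min-x is 0; gap = 289 mm.

A is a table. B is a door frame. The door frame is on top of the table. The gap from the door frame to the table's −x edge is 289 mm.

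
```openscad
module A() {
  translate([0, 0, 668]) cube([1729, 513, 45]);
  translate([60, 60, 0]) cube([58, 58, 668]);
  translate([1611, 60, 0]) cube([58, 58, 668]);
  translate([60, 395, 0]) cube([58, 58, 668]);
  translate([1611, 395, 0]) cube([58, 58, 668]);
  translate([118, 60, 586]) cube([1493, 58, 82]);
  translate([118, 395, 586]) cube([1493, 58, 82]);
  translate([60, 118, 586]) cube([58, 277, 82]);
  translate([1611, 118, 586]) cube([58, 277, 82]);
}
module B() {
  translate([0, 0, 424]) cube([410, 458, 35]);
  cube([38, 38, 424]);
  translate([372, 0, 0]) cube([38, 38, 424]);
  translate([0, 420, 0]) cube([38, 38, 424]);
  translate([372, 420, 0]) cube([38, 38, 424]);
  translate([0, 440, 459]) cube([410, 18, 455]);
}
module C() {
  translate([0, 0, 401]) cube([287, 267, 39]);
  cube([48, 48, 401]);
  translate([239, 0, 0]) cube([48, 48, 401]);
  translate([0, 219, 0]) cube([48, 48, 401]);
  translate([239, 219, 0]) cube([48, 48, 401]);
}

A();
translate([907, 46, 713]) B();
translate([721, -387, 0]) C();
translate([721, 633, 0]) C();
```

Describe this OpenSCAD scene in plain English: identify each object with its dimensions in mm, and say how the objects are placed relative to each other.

A is a table: top 1729 mm (x) × 513 mm (y), 45 mm thick, upper face at z = 713 mm, on four 58×58 mm square legs, each inset 60 mm from the nearest pair of top edges, running from z = 0 to the bottom of the top. Four apron rails, 58 mm thick and 82 mm tall, run between adjacent legs with their top edges flush with the underside of the top and their outer faces flush with the legs' outer faces.

B is a chair. The seat is a 410×458×35 mm slab with its top at z = 459 mm, on four 38×38 mm corner legs (flush with the seat edges, standing on z = 0). A flat backrest 18 mm thick, 455 mm tall, spans the full seat width and rises from the seat top along its +y edge, rear face flush with the rear of the seat.

C is a simple wooden stool: a rectangular seat 287 mm (x) by 267 mm (y), 39 mm thick, top face at z = 440 mm, on four square legs, each 48×48 mm in cross-section. The legs rest on z = 0, each flush with a corner of the seat.

The chair is on top of the table. Two stools sit around the table at the −y, +y sides.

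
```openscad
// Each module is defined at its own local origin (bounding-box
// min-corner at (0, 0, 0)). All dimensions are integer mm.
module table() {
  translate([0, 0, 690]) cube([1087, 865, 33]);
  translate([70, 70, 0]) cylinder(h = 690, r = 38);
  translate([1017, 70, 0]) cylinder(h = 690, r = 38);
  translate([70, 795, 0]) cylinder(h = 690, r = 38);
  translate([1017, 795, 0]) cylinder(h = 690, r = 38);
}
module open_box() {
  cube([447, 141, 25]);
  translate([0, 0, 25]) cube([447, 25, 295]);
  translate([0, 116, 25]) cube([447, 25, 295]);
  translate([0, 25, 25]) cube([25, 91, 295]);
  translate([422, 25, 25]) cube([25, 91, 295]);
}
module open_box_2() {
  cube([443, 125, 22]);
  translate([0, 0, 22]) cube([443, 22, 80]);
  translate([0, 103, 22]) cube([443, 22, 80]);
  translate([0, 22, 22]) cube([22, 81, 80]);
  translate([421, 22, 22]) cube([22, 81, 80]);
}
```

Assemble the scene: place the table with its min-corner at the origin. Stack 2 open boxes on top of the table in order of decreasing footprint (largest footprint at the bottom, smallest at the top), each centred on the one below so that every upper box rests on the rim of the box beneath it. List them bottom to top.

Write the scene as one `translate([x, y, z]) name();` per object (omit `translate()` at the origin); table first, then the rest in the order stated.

table();
translate([320, 362, 723]) open_box();
translate([322, 370, 1043]) open_box_2();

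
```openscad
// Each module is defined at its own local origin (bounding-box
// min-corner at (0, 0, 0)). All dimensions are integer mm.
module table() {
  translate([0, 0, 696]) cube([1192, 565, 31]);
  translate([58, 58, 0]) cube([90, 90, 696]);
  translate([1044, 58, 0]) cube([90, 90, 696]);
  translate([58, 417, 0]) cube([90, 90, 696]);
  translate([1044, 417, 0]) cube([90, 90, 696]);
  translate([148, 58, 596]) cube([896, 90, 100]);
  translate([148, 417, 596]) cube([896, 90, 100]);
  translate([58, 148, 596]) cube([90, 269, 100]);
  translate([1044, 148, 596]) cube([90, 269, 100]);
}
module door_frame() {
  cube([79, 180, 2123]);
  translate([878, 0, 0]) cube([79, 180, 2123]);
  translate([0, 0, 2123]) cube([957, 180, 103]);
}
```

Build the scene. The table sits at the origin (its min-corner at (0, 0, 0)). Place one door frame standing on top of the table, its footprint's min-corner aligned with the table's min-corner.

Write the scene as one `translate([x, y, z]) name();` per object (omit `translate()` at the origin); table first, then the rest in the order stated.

table();
translate([0, 0, 727]) door_frame();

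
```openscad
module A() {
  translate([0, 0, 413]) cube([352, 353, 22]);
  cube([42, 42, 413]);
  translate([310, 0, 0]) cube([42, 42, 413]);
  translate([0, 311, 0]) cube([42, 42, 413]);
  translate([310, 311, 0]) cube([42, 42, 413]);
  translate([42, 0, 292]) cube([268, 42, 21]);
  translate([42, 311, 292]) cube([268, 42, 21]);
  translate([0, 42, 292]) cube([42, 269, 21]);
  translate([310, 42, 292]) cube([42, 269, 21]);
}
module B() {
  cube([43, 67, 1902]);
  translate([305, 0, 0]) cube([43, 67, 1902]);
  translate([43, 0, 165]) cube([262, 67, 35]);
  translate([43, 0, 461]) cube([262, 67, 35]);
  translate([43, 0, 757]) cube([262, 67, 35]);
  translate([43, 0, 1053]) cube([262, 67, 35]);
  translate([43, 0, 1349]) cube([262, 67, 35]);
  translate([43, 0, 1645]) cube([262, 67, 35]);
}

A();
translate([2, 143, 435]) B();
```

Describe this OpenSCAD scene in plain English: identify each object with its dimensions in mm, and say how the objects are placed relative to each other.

A is a four-legged stool. The seat is a 352×353×22 mm slab whose top surface is at z = 435 mm; four square legs, each 42×42 mm in cross-section, run from the floor (z = 0) to the underside of the seat, each flush with a corner of the seat. Four stretchers, 42 mm wide and 21 mm tall, connect adjacent legs with their undersides at z = 292 mm, each running between the inner faces of the legs it joins and aligned with the legs' outer faces on the other axis.

B is a straight ladder. Two 43×67 mm vertical rails, 1902 mm tall, stand 348 mm apart (outside-to-outside) with their front faces coplanar on the −y side. 6 rungs, each 67 mm deep and 35 mm tall, span between the inner faces of the rails, front faces flush with the rails. The lowest rung's underside is at z = 165 mm and rungs are spaced 296 mm apart (underside to underside).

The ladder is on top of the stool, centred.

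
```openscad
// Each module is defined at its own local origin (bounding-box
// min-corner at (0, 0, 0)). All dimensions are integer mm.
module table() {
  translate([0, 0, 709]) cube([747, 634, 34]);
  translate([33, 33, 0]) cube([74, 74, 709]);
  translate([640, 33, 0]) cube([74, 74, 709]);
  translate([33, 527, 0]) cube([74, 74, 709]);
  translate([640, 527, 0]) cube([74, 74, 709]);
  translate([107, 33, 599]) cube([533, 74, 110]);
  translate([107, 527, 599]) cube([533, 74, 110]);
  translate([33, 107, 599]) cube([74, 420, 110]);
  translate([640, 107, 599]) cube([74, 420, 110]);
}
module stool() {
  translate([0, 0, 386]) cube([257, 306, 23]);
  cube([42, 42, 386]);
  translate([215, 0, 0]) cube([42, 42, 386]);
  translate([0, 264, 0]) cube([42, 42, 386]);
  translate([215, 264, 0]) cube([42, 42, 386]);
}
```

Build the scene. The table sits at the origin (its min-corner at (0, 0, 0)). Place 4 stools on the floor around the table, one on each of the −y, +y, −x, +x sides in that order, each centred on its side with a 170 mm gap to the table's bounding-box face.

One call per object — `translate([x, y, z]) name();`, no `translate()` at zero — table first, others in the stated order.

table();
translate([245, -476, 0]) stool();
translate([245, 804, 0]) stool();
translate([-427, 164, 0]) stool();
translate([917, 164, 0]) stool();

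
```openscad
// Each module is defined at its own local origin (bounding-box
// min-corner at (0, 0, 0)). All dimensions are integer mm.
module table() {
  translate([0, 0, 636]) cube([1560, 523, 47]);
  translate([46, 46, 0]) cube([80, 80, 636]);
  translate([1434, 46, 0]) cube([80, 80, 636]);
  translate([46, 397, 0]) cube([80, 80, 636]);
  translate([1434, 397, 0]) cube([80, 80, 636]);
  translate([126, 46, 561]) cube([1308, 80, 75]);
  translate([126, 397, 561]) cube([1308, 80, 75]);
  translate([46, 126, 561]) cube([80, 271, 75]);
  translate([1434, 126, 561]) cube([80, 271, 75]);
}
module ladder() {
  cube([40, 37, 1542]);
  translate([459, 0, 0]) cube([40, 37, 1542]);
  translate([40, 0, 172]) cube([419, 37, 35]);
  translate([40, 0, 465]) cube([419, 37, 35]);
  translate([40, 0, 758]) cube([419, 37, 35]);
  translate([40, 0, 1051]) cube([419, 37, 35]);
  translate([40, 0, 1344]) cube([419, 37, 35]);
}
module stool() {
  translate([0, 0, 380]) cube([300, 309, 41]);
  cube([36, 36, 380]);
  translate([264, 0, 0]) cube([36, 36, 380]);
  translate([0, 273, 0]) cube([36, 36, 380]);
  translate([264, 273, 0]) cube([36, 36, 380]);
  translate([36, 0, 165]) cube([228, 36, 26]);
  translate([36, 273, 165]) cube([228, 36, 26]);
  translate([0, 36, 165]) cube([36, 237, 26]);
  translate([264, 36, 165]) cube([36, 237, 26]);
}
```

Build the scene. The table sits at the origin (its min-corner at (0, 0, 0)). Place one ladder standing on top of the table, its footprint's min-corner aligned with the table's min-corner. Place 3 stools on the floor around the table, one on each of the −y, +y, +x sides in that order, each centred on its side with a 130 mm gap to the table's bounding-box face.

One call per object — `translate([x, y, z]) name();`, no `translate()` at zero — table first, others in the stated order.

table();
translate([0, 0, 683]) ladder();
translate([630, -439, 0]) stool();
translate([630, 653, 0]) stool();
translate([1690, 107, 0]) stool();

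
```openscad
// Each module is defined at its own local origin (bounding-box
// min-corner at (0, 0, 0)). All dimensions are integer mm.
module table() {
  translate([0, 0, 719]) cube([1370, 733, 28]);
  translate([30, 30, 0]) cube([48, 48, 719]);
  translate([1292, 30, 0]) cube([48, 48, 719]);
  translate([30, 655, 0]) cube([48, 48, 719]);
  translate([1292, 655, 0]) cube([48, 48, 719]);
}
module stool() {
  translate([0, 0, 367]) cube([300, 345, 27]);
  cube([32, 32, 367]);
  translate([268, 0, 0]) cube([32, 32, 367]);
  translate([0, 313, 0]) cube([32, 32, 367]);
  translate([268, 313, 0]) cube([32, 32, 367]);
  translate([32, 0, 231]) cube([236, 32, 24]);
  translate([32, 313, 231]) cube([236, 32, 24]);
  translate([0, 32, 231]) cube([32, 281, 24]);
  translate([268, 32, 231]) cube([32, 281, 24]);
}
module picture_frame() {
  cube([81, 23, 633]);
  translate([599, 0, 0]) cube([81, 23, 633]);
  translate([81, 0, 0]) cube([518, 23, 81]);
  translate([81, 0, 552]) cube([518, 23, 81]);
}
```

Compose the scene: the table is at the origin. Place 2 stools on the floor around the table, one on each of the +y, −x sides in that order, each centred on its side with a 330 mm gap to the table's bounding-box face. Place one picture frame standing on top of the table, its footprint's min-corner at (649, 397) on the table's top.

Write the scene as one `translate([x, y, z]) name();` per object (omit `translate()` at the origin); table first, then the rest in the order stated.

table();
translate([535, 1063, 0]) stool();
translate([-630, 194, 0]) stool();
translate([649, 397, 747]) picture_frame();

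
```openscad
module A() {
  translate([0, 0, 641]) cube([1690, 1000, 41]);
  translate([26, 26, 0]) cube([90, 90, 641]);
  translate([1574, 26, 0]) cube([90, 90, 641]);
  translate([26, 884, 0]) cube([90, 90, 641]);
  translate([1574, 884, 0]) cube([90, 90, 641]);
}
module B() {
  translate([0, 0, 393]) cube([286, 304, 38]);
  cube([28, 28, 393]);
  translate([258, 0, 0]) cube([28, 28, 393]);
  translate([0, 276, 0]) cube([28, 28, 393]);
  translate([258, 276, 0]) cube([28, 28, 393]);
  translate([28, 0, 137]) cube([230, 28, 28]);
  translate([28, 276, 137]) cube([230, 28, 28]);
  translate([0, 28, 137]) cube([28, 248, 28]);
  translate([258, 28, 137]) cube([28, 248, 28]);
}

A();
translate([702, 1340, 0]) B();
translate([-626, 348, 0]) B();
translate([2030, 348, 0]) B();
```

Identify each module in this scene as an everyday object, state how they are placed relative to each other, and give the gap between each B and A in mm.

Each stool's nearest face is 340 mm from the table's bounding box.

A is a table. B is a stool. Three stools sit around the table at the +y, −x, +x sides. The gap between each stool and the table is 340 mm.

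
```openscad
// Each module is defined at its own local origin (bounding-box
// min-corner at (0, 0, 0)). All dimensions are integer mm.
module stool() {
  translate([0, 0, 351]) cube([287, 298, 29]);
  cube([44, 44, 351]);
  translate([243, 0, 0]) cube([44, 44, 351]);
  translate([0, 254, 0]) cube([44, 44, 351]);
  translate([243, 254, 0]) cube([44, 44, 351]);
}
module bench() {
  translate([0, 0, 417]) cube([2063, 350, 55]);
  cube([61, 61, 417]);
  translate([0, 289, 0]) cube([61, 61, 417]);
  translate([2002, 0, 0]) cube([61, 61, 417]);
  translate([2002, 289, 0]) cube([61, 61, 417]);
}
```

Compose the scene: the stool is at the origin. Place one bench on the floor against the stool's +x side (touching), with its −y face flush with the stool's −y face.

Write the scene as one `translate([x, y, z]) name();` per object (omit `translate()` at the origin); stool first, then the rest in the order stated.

stool();
translate([287, 0, 0]) bench();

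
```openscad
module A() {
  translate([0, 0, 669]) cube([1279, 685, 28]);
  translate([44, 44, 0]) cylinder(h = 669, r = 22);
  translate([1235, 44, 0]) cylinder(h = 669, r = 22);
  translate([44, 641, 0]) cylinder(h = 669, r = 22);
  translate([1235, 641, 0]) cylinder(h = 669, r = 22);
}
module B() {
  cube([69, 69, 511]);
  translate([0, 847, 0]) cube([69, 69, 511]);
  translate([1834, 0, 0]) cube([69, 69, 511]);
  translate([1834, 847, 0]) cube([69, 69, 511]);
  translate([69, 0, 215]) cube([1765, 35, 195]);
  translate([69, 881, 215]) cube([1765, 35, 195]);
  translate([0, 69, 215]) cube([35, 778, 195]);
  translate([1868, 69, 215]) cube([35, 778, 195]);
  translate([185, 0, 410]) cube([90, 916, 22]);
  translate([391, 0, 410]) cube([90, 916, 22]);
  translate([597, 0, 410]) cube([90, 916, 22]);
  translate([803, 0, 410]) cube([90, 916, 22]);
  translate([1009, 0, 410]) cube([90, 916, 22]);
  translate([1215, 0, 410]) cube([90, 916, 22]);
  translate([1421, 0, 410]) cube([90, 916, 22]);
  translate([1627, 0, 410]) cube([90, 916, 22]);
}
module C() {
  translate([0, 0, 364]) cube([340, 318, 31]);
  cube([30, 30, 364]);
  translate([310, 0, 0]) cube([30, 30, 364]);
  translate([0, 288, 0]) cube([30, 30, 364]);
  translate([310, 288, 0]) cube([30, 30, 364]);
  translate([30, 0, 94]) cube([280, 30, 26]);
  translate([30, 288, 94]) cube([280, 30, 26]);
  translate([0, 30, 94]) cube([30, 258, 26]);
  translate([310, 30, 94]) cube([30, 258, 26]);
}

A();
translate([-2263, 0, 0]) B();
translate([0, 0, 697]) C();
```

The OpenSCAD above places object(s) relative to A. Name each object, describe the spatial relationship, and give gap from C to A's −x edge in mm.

A is a table. B is a bed frame. C is a stool. The bed frame is on the floor beside the table on its −x side. The stool is on top of the table. The gap from the stool to the table's −x edge is 0 mm.

The stool's min-x is at 0; the table's min-x is 0; gap = 0 mm.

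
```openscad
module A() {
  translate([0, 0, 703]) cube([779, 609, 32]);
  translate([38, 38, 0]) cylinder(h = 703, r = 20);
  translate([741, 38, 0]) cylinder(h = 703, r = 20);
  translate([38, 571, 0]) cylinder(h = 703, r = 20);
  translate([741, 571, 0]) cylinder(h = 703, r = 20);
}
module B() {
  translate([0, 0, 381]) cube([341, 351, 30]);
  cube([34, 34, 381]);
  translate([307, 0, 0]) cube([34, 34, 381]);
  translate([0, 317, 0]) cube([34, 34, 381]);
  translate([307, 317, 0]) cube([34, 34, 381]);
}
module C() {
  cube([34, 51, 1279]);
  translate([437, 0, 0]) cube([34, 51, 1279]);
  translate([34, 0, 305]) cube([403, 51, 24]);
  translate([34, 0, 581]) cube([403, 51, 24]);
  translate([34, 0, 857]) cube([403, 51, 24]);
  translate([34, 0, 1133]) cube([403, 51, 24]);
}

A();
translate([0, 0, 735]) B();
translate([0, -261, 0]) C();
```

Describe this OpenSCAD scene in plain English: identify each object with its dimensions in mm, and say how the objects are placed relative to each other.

A is a table: top 779 mm (x) × 609 mm (y), 32 mm thick, upper face at z = 735 mm, on four round legs of 40 mm diameter, each leg's bounding box inset 18 mm from the nearest pair of top edges, running from z = 0 to the bottom of the top.

B is a four-legged stool. The seat is a 341×351×30 mm slab whose top surface is at z = 411 mm; four square legs, each 34×34 mm in cross-section, run from the floor (z = 0) to the underside of the seat, each flush with a corner of the seat.

C is a straight ladder. Two 34×51 mm vertical rails, 1279 mm tall, stand 471 mm apart (outside-to-outside) with their front faces coplanar on the −y side. 4 rungs, each 51 mm deep and 24 mm tall, span between the inner faces of the rails, front faces flush with the rails. The lowest rung's underside is at z = 305 mm and rungs are spaced 276 mm apart (underside to underside).

The stool is on top of the table. The ladder is on the floor beside the table on its −y side.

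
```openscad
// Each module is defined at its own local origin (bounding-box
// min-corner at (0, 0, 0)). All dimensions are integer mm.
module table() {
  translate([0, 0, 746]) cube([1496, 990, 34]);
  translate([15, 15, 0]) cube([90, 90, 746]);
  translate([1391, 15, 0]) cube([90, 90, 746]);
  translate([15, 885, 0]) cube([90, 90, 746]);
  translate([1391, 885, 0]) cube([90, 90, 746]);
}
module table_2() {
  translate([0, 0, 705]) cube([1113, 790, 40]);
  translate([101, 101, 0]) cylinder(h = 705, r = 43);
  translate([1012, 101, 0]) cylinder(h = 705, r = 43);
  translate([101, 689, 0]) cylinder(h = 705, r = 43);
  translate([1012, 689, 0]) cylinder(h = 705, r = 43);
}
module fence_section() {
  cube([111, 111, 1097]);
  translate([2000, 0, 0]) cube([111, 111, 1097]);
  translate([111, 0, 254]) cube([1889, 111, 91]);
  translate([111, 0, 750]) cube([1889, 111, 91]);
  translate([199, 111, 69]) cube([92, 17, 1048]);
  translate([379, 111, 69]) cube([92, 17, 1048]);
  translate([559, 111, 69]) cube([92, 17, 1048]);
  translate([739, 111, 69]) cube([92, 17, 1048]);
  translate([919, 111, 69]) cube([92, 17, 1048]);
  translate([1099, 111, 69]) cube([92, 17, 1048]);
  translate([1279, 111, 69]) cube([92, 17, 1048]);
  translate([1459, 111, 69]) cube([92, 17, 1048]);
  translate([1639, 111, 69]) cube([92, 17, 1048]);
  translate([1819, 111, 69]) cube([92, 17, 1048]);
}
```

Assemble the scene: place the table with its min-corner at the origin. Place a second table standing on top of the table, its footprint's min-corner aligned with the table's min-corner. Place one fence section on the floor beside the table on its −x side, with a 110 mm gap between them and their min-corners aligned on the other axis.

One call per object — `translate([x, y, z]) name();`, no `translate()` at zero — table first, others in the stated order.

table();
translate([0, 0, 780]) table_2();
translate([-2221, 0, 0]) fence_section();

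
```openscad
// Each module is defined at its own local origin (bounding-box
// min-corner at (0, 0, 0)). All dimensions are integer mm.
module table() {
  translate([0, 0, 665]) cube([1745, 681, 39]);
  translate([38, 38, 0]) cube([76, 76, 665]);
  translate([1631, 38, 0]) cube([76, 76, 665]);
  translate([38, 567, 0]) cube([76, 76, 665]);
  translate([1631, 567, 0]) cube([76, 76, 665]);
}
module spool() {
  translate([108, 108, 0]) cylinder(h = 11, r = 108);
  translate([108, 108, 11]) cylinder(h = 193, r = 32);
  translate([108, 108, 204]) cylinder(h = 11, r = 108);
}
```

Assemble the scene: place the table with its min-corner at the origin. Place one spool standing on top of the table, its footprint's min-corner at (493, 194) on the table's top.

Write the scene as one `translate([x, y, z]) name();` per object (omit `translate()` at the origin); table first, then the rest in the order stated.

table();
translate([493, 194, 704]) spool();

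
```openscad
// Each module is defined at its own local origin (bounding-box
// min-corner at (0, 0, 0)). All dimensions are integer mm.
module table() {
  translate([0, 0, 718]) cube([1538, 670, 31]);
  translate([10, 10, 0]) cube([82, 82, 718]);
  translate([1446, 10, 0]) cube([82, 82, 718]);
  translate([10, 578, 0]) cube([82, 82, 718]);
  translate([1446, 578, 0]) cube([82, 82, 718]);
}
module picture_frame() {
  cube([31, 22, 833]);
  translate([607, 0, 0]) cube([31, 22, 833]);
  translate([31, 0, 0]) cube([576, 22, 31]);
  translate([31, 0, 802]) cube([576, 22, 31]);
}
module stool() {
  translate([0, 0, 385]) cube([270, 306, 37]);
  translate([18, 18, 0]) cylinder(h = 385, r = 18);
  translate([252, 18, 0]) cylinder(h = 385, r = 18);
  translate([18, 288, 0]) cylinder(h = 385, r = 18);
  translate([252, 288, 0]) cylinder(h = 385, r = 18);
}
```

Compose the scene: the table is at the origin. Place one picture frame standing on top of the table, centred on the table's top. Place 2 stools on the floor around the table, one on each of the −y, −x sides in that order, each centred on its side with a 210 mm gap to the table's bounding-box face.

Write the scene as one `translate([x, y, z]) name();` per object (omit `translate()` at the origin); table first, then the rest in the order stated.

table();
translate([450, 324, 749]) picture_frame();
translate([634, -516, 0]) stool();
translate([-480, 182, 0]) stool();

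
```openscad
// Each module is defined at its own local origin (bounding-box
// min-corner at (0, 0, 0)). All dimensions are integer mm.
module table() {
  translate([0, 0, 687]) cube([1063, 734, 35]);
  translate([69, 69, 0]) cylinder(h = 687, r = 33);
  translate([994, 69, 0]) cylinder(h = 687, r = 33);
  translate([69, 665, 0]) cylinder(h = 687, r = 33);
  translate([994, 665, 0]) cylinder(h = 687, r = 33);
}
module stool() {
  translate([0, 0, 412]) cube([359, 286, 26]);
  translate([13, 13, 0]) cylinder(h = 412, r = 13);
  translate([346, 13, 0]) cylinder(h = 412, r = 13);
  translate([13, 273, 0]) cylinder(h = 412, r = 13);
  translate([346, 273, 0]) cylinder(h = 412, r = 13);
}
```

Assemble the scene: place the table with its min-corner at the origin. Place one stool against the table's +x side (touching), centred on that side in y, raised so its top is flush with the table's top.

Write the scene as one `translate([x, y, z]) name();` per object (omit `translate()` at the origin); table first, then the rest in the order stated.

table();
translate([1063, 224, 284]) stool();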